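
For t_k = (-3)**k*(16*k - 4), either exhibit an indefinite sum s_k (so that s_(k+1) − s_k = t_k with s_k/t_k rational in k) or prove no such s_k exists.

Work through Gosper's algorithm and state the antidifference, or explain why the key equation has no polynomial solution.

s_k = 4*(-3)**k*(1 - k)

The ratio is 3*(-4*k - 3)/(4*k - 1).
Take A(k)=-3, B(k)=1, C(k)=k - 1/4.
Key eq: (-3)·f(k+1) = (1)·f(k) + (k - 1/4).
Degrees (0,0,1) ⇒ d ≤ 1.
Coefficient equations give f(k) = -(k - 1)/4.
Certificate R = B(k−1)f/C = -(k - 1)/(4*k - 1) gives s_k = 4*(-3)**k*(1 - k).
s_(k+1) − s_k = (-3)**k*(16*k - 4) = t_k.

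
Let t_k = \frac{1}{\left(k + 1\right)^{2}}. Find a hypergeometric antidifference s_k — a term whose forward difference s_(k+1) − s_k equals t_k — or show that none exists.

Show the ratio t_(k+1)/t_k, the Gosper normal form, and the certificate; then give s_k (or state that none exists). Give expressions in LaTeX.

none — t_k is not Gosper-summable

Ratio r(k) = (k + 1)**2/(k + 2)**2.
Factor: A=k**2 + 2*k + 1; B=k**2 + 4*k + 4; C=1.
Set up (k**2 + 2*k + 1)·f(k+1) − (k**2 + 2*k + 1)·f(k) − (1) = 0.
d = 0 from the (2,2,0) case.
Write f(k) = c0. Then LHS − RHS = -1, requiring -1 = 0: contradictory. No certificate.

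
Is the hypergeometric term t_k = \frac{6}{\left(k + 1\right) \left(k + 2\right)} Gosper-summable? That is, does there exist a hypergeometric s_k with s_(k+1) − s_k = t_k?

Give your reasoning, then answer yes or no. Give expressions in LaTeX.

The ratio is (k + 1)/(k + 3).
Gosper form: A/B · C(k+1)/C(k) with A=k + 1, B=k + 3, C=1.
f must satisfy (k + 1)·f(k+1) − (k + 2)·f(k) = 1.
d = 1 from the (1,1,0) case.
Solving with deg f ≤ 1: f(k) = k.
So s_k = (B(k−1)f/C)·t_k = (k*(k + 2))·t_k = 6*k/(k + 1).
s_(k+1) − s_k = 6/(k**2 + 3*k + 2) = t_k.

Yes. s_k = \frac{6 k}{k + 1}.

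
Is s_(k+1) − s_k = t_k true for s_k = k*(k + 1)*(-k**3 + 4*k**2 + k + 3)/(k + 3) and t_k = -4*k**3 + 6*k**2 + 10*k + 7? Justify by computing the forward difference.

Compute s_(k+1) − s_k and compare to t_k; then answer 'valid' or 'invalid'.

s_(k+1) = (k + 1)*(k + 2)*(k - (k + 1)**3 + 4*(k + 1)**2 + 4)/(k + 4)
s_(k+1) − s_k = (-4*k**5 - 16*k**4 + 24*k**3 + 95*k**2 + 101*k + 42)/(k**2 + 7*k + 12)
(s_(k+1) − s_k) − t_k = 2*(3*k**4 + 10*k**3 - 27*k**2 - 34*k - 21)/(k**2 + 7*k + 12)

Invalid: residual 2*(3*k**4 + 10*k**3 - 27*k**2 - 34*k - 21)/(k**2 + 7*k + 12) ≠ 0.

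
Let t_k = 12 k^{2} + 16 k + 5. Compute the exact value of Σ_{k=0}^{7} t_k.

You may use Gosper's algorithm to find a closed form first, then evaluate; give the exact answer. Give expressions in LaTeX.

Σ = 2168

Ratio r(k) = (12*k**2 + 40*k + 33)/(12*k**2 + 16*k + 5).
Gosper form: A/B · C(k+1)/C(k) with A=1, B=1, C=k**2 + 4*k/3 + 5/12.
Need (1)·f(k+1) − (1)·f(k) = k**2 + 4*k/3 + 5/12.
Degrees (0,0,2) ⇒ d ≤ 3.
Solve for f: f(k) = k*(4*k**2 + 2*k - 1)/12 (degree 3 ≤ 3).
R(k) = B(k−1)·f(k)/C(k) = k*(4*k**2 + 2*k - 1)/((2*k + 1)*(6*k + 5)); s_k = R·t_k = k*(4*k**2 + 2*k - 1).
Check: Δs_k = 12*k**2 + 16*k + 5. ✓
Σ_(k=0)^(7) t_k = s_(8) − s_(0) = 2168 − (0) = 2168.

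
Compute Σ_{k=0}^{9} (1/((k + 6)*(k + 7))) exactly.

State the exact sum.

Σ = 5/48

r(k) = (k + 6)/(k + 8) after simplifying.
Normal form (A,B,C) = (k + 6, k + 8, 1).
Key eq: (k + 6)·f(k+1) = (k + 7)·f(k) + (1).
From deg A=1, deg B=1, deg C=0: d=1.
Match coefficients ⇒ f(k) = k/6.
Certificate R = B(k−1)f/C = k*(k + 7)/6 gives s_k = k/(6*(k + 6)).
Δs = 1/(k**2 + 13*k + 42), as required.
Sum = s_(10) − s_(0); s_(10) = 5/48, s_(0) = 0 ⇒ 5/48.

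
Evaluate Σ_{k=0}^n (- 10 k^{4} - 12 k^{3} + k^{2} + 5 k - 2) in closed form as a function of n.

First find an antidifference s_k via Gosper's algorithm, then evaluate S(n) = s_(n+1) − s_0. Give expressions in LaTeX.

Step 1: r(k) = (10*k**4 + 52*k**3 + 95*k**2 + 69*k + 18)/(10*k**4 + 12*k**3 - k**2 - 5*k + 2).
A = 1, B = 1, C = k**4 + 6*k**3/5 - k**2/10 - k/2 + 1/5.
Solve (1)·f(k+1) − (1)·f(k) = k**4 + 6*k**3/5 - k**2/10 - k/2 + 1/5.
From deg A=0, deg B=0, deg C=4: d=5.
Solving with deg f ≤ 5: f(k) = k*(2*k**4 - 2*k**3 - 3*k**2 + k + 4)/10.
Then R = B(k−1)f/C = k*(2*k**4 - 2*k**3 - 3*k**2 + k + 4)/(10*k**4 + 12*k**3 - k**2 - 5*k + 2), so s_k = R(k)·t_k = k*(-2*k**4 + 2*k**3 + 3*k**2 - k - 4).
s_(k+1) − s_k = -10*k**4 - 12*k**3 + k**2 + 5*k - 2 = t_k.
s_(n+1) = -2*n**5 - 8*n**4 - 9*n**3 + n - 2 and s_(0) = 0, so S(n) = -2*n**5 - 8*n**4 - 9*n**3 + n - 2.

S(n) = - 2 n^{5} - 8 n^{4} - 9 n^{3} + n - 2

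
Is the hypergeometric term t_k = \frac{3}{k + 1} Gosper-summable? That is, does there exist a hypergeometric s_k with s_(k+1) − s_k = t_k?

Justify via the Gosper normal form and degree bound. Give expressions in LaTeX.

No — key equation has no polynomial f.

Compute t_(k+1)/t_k: get (k + 1)/(k + 2).
A = k + 1, B = k + 2, C = 1.
f must satisfy (k + 1)·f(k+1) − (k + 1)·f(k) = 1.
deg f ≤ 0 (via 1,1,0).
Write f(k) = c0. Then LHS − RHS = -1, requiring -1 = 0: contradictory. No certificate.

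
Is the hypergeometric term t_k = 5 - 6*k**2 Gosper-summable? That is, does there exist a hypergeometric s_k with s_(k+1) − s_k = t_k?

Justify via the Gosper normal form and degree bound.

r(k) = (6*(k + 1)**2 - 5)/(6*k**2 - 5) after simplifying.
Take A(k)=1, B(k)=1, C(k)=k**2 - 5/6.
Need (1)·f(k+1) − (1)·f(k) = k**2 - 5/6.
d = 3 from the (0,0,2) case.
Solving with deg f ≤ 3: f(k) = k*(2*k**2 - 3*k - 4)/6.
Certificate R = B(k−1)f/C = k*(2*k**2 - 3*k - 4)/(6*k**2 - 5) gives s_k = k*(-2*k**2 + 3*k + 4).
Check: Δs_k = 5 - 6*k**2. ✓

Yes. s_k = k*(-2*k**2 + 3*k + 4).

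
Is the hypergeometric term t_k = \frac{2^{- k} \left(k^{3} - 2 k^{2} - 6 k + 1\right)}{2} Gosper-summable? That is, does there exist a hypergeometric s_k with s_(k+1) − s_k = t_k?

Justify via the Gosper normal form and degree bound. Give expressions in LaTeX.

Compute t_(k+1)/t_k: get (k**3 + k**2 - 7*k - 6)/(2*(k**3 - 2*k**2 - 6*k + 1)).
A = 1/2, B = 1, C = k**3 - 2*k**2 - 6*k + 1.
Solve (1/2)·f(k+1) − (1)·f(k) = k**3 - 2*k**2 - 6*k + 1.
From deg A=0, deg B=0, deg C=3: d=3.
Coefficient equations give f(k) = -2*(k + 2)*(k**2 - k + 1).
R(k) = B(k−1)·f(k)/C(k) = -2*(k + 2)*(k**2 - k + 1)/(k**3 - 2*k**2 - 6*k + 1); s_k = R·t_k = (-k**3 - k**2 + k - 2)/2**k.
Δs = (k**3 - 2*k**2 - 6*k + 1)/(2*2**k), as required.

Yes. s_k = 2^{- k} \left(- k^{3} - k^{2} + k - 2\right).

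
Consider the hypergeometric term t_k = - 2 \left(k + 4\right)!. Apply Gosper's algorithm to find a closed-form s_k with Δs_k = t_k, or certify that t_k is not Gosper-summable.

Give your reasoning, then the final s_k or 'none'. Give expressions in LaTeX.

not Gosper-summable; s_k does not exist

t_(k+1)/t_k = k + 5.
Factor: A=k + 5; B=1; C=1.
Set up (k + 5)·f(k+1) − (1)·f(k) − (1) = 0.
From deg A=1, deg B=0, deg C=0: d=-1.
Bound -1 < 0, so the key equation has no polynomial solution.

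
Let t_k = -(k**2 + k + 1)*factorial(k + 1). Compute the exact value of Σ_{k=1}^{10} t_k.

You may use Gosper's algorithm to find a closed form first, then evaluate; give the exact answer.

Σ = -4790016000

r(k) = (k + 2)*(k + (k + 1)**2 + 2)/(k**2 + k + 1) after simplifying.
Factor: A=k + 2; B=1; C=k**2 + k + 1.
Solve (k + 2)·f(k+1) − (1)·f(k) = k**2 + k + 1.
Degrees (1,0,2) ⇒ d ≤ 1.
A polynomial solution: f(k) = k - 1.
Get s_k = R·t_k = -(k - 1)*factorial(k + 1) with R(k) = B(k−1)f(k)/C(k) = (k - 1)/(k**2 + k + 1).
s_(k+1) − s_k = -(k**2 + k + 1)*factorial(k + 1) = t_k.
Telescoping: Σ = s_(11) − s_(1) = -4790016000 − (0) = -4790016000.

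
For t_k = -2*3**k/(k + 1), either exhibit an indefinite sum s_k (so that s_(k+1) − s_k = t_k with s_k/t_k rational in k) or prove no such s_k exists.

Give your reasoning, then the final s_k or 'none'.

no hypergeometric antidifference exists

Ratio r(k) = 3*(k + 1)/(k + 2).
Gosper form: A/B · C(k+1)/C(k) with A=3*k + 3, B=k + 2, C=1.
f must satisfy (3*k + 3)·f(k+1) − (k + 1)·f(k) = 1.
From deg A=1, deg B=1, deg C=0: d=-1.
Bound -1 < 0, so the key equation has no polynomial solution.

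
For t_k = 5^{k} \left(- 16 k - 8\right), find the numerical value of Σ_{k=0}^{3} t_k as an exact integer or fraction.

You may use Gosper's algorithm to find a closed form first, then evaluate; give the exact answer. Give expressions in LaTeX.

Σ = -8128

t_(k+1)/t_k = 5*(2*k + 3)/(2*k + 1).
Take A(k)=5, B(k)=1, C(k)=k + 1/2.
Key eq: (5)·f(k+1) = (1)·f(k) + (k + 1/2).
Degrees (0,0,1) ⇒ d ≤ 1.
Solve for f: f(k) = (4*k - 3)/16 (degree 1 ≤ 1).
R(k) = B(k−1)·f(k)/C(k) = (4*k - 3)/(8*(2*k + 1)); s_k = R·t_k = 5**k*(3 - 4*k).
Verify: 5**k*(-16*k - 8) matches t_k.
Sum = s_(4) − s_(0); s_(4) = -8125, s_(0) = 3 ⇒ -8128.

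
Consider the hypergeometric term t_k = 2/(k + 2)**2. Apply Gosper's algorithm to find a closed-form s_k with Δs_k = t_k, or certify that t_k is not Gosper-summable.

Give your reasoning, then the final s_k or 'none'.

Step 1: r(k) = (k + 2)**2/(k + 3)**2.
Gosper form: A/B · C(k+1)/C(k) with A=k**2 + 4*k + 4, B=k**2 + 6*k + 9, C=1.
Need (k**2 + 4*k + 4)·f(k+1) − (k**2 + 4*k + 4)·f(k) = 1.
deg f ≤ 0 (via 2,2,0).
f = c0 ⇒ A·f(k+1) − B(k−1)·f(k) − C = -1. The system {-1 = 0} is inconsistent; no antidifference.

none — t_k is not Gosper-summable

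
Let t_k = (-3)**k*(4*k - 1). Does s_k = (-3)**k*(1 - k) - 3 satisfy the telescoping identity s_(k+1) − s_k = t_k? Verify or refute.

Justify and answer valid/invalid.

s_(k+1) = 3*(-3)**k*k - 3
s_(k+1) − s_k = (-3)**k*(4*k - 1)
(s_(k+1) − s_k) − t_k = 0

valid (s_(k+1) − s_k reduces to t_k)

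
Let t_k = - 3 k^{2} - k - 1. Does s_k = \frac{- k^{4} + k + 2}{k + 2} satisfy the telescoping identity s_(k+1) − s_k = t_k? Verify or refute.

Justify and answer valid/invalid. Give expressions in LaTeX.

Invalid: residual \frac{2 \left(k^{3} + 4 k^{2} + k + 2\right)}{k^{2} + 5 k + 6} ≠ 0.

s_(k+1) = (k - (k + 1)**4 + 3)/(k + 3)
s_(k+1) − s_k = ((k + 2)*(k - (k + 1)**4 + 3) + (k + 3)*(k**4 - k - 2))/((k + 2)*(k + 3))
(s_(k+1) − s_k) − t_k = 2*(k**3 + 4*k**2 + k + 2)/(k**2 + 5*k + 6)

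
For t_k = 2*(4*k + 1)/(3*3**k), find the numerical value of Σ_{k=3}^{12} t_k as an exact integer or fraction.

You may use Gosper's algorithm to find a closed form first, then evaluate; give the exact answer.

Σ = 885680/1594323

Ratio r(k) = (4*k + 5)/(3*(4*k + 1)).
A = 1/3, B = 1, C = k + 1/4.
f must satisfy (1/3)·f(k+1) − (1)·f(k) = k + 1/4.
Degrees (0,0,1) ⇒ d ≤ 1.
Solving with deg f ≤ 1: f(k) = -3*(4*k + 3)/8.
Then R = B(k−1)f/C = -3*(4*k + 3)/(2*(4*k + 1)), so s_k = R(k)·t_k = (-4*k - 3)/3**k.
s_(k+1) − s_k = 2*(4*k + 1)/(3*3**k) = t_k.
Evaluate s at k=13 and k=3: -55/1594323 and -5/9; difference 885680/1594323.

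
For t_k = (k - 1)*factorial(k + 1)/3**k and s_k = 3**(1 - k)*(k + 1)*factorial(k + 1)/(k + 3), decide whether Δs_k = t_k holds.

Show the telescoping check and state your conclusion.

Invalid: residual -2*(k**2 + 2*k - 6)*factorial(k + 1)/(3**k*(k + 3)*(k + 4)) ≠ 0.

s_(k+1) = (k + 2)*factorial(k + 2)/(3**k*(k + 4))
s_(k+1) − s_k = k*(k**2 + 4*k + 1)*factorial(k + 1)/(3**k*(k + 3)*(k + 4))
(s_(k+1) − s_k) − t_k = -2*(k**2 + 2*k - 6)*factorial(k + 1)/(3**k*(k + 3)*(k + 4))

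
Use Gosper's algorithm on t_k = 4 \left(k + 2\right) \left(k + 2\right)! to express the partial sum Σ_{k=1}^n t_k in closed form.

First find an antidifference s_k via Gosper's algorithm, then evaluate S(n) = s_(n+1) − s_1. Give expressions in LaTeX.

Ratio r(k) = (k + 3)**2/(k + 2).
Take A(k)=k + 3, B(k)=1, C(k)=k + 2.
Set up (k + 3)·f(k+1) − (1)·f(k) − (k + 2) = 0.
Degrees (1,0,1) ⇒ d ≤ 0.
Solving with deg f ≤ 0: f(k) = 1.
So s_k = (B(k−1)f/C)·t_k = (1/(k + 2))·t_k = 4*factorial(k + 2).
s_(k+1) − s_k = 4*(k + 2)*factorial(k + 2) = t_k.
s_(n+1) = 4*factorial(n + 3) and s_(1) = 24, so S(n) = 4*factorial(n + 3) - 24.

S(n) = 4 \left(n + 3\right)! - 24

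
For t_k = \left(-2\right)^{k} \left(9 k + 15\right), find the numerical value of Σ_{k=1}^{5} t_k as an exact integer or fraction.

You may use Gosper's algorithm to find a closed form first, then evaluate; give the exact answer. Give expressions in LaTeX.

Σ = -1356

r(k) = 2*(-3*k - 8)/(3*k + 5) after simplifying.
Take A(k)=-2, B(k)=1, C(k)=k + 5/3.
Key eq: (-2)·f(k+1) = (1)·f(k) + (k + 5/3).
d = 1 from the (0,0,1) case.
Solving with deg f ≤ 1: f(k) = -(k + 1)/3.
Get s_k = R·t_k = -3*(-2)**k*(k + 1) with R(k) = B(k−1)f(k)/C(k) = -(k + 1)/(3*k + 5).
s_(k+1) − s_k = (-2)**k*(9*k + 15) = t_k.
Sum = s_(6) − s_(1); s_(6) = -1344, s_(1) = 12 ⇒ -1356.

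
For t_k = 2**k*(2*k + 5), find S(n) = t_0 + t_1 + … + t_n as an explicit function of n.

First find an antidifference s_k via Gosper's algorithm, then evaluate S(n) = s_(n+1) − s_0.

S(n) = 4*2**n*n + 6*2**n - 1

Compute t_(k+1)/t_k: get 2*(2*k + 7)/(2*k + 5).
A = 2, B = 1, C = k + 5/2.
f must satisfy (2)·f(k+1) − (1)·f(k) = k + 5/2.
From deg A=0, deg B=0, deg C=1: d=1.
Solve for f: f(k) = (2*k + 1)/2 (degree 1 ≤ 1).
Get s_k = R·t_k = 2**k*(2*k + 1) with R(k) = B(k−1)f(k)/C(k) = (2*k + 1)/(2*k + 5).
s_(k+1) − s_k = 2**k*(2*k + 5) = t_k.
Evaluate: s_(n+1) = 2**(n + 1)*(2*n + 3); subtract s_(0) = 1 ⇒ S(n) = 4*2**n*n + 6*2**n - 1.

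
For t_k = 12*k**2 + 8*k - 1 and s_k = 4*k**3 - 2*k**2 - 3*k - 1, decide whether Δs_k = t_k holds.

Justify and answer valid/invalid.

Valid: the claim telescopes to t_k.

s_(k+1) = 4*k**3 + 10*k**2 + 5*k - 2
s_(k+1) − s_k = 12*k**2 + 8*k - 1
(s_(k+1) − s_k) − t_k = 0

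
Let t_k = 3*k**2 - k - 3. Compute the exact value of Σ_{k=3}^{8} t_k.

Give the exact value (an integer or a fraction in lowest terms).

The ratio is (k - 3*(k + 1)**2 + 4)/(-3*k**2 + k + 3).
Take A(k)=1, B(k)=1, C(k)=k**2 - k/3 - 1.
Set up (1)·f(k+1) − (1)·f(k) − (k**2 - k/3 - 1) = 0.
deg f ≤ 3 (via 0,0,2).
Coefficient equations give f(k) = k*(k**2 - 2*k - 2)/3.
R(k) = B(k−1)·f(k)/C(k) = k*(k**2 - 2*k - 2)/(3*k**2 - k - 3); s_k = R·t_k = k*(k**2 - 2*k - 2).
s_(k+1) − s_k = 3*k**2 - k - 3 = t_k.
Telescoping: Σ = s_(9) − s_(3) = 549 − (3) = 546.

Σ = 546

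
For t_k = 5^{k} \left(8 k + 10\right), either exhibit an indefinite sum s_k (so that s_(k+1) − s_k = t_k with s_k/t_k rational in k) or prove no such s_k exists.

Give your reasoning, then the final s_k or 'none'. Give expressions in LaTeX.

s_k = 2 \cdot 5^{k} k

t_(k+1)/t_k = 5*(4*k + 9)/(4*k + 5).
Normal form (A,B,C) = (5, 1, k + 5/4).
Key eq: (5)·f(k+1) = (1)·f(k) + (k + 5/4).
deg f ≤ 1 (via 0,0,1).
Solve for f: f(k) = k/4 (degree 1 ≤ 1).
Get s_k = R·t_k = 2*5**k*k with R(k) = B(k−1)f(k)/C(k) = k/(4*k + 5).
Verify: 5**k*(8*k + 10) matches t_k.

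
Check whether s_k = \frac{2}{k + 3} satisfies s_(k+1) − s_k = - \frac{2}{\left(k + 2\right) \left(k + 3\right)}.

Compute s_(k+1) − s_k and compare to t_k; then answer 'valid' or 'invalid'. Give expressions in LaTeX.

s_(k+1) = 2/(k + 4)
s_(k+1) − s_k = -2/((k + 3)*(k + 4))
(s_(k+1) − s_k) − t_k = 4/(k**3 + 9*k**2 + 26*k + 24)

Invalid: residual \frac{4}{k^{3} + 9 k^{2} + 26 k + 24} ≠ 0.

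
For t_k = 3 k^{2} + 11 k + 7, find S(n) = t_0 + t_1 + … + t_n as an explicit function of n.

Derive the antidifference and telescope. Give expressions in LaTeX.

S(n) = n^{3} + 7 n^{2} + 13 n + 7

Step 1: r(k) = (3*k**2 + 17*k + 21)/(3*k**2 + 11*k + 7).
Gosper form: A/B · C(k+1)/C(k) with A=1, B=1, C=k**2 + 11*k/3 + 7/3.
Solve (1)·f(k+1) − (1)·f(k) = k**2 + 11*k/3 + 7/3.
Bound: deg f ≤ 3.
A polynomial solution: f(k) = k*(k**2 + 4*k + 2)/3.
Certificate R = B(k−1)f/C = k*(k**2 + 4*k + 2)/(3*k**2 + 11*k + 7) gives s_k = k*(k**2 + 4*k + 2).
s_(k+1) − s_k = 3*k**2 + 11*k + 7 = t_k.
Σ_(k=0)^n t_k = s_(n+1) − s_(0) = (n**3 + 7*n**2 + 13*n + 7) − (0), i.e. n**3 + 7*n**2 + 13*n + 7.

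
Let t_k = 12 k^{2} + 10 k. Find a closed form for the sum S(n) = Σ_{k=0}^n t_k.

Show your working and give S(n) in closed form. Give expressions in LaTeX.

r(k) = (6*k**2 + 17*k + 11)/(k*(6*k + 5)) after simplifying.
So A=1 and B=1, with C=k**2 + 5*k/6.
Need (1)·f(k+1) − (1)·f(k) = k**2 + 5*k/6.
Degrees (0,0,2) ⇒ d ≤ 3.
Coefficient equations give f(k) = k*(k - 1)*(4*k + 3)/12.
Get s_k = R·t_k = k*(4*k**2 - k - 3) with R(k) = B(k−1)f(k)/C(k) = (k - 1)*(4*k + 3)/(2*(6*k + 5)).
Check: Δs_k = 2*k*(6*k + 5). ✓
Telescope: S(n) = s_(n+1) − s_(0) = n*(4*n**2 + 11*n + 7) − (0) = n*(4*n**2 + 11*n + 7).

S(n) = n \left(4 n^{2} + 11 n + 7\right)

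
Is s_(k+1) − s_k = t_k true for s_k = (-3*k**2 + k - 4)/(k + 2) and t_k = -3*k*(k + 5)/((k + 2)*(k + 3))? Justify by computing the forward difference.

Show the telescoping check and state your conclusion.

valid (s_(k+1) − s_k reduces to t_k)

s_(k+1) = (k - 3*(k + 1)**2 - 3)/(k + 3)
s_(k+1) − s_k = 3*k*(-k - 5)/(k**2 + 5*k + 6)
(s_(k+1) − s_k) − t_k = 0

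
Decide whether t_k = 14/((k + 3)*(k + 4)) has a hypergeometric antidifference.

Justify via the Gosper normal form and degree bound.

Yes. s_k = 14*k/(3*(k + 3)).

t_(k+1)/t_k = (k + 3)/(k + 5).
Factor: A=k + 3; B=k + 5; C=1.
Set up (k + 3)·f(k+1) − (k + 4)·f(k) − (1) = 0.
Degrees (1,1,0) ⇒ d ≤ 1.
Coefficient equations give f(k) = k/3.
Certificate R = B(k−1)f/C = k*(k + 4)/3 gives s_k = 14*k/(3*(k + 3)).
s_(k+1) − s_k = 14/(k**2 + 7*k + 12) = t_k.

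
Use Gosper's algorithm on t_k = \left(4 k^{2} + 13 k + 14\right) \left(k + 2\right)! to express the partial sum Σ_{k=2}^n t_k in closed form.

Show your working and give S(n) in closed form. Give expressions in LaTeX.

Ratio r(k) = (k + 3)*(13*k + 4*(k + 1)**2 + 27)/(4*k**2 + 13*k + 14).
So A=k + 3 and B=1, with C=k**2 + 13*k/4 + 7/2.
Key eq: (k + 3)·f(k+1) = (1)·f(k) + (k**2 + 13*k/4 + 7/2).
d = 1 from the (1,0,2) case.
Coefficient equations give f(k) = (4*k + 1)/4.
Then R = B(k−1)f/C = (4*k + 1)/(4*k**2 + 13*k + 14), so s_k = R(k)·t_k = (4*k + 1)*factorial(k + 2).
Δs = (4*k**2 + 13*k + 14)*factorial(k + 2), as required.
Evaluate: s_(n+1) = (4*n + 5)*factorial(n + 3); subtract s_(2) = 216 ⇒ S(n) = 4*n*factorial(n + 3) + 5*factorial(n + 3) - 216.

S(n) = 4 n \left(n + 3\right)! + 5 \left(n + 3\right)! - 216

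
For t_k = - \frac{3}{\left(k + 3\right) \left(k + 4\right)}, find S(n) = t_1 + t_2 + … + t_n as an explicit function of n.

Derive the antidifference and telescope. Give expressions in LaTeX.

S(n) = - \frac{3 n}{4 n + 16}

t_(k+1)/t_k = (k + 3)/(k + 5).
So A=k + 3 and B=k + 5, with C=1.
f must satisfy (k + 3)·f(k+1) − (k + 4)·f(k) = 1.
Bound: deg f ≤ 1.
A polynomial solution: f(k) = k/3.
Certificate R = B(k−1)f/C = k*(k + 4)/3 gives s_k = -k/(k + 3).
Check: Δs_k = -3/(k**2 + 7*k + 12). ✓
Σ_(k=1)^n t_k = s_(n+1) − s_(1) = ((-n - 1)/(n + 4)) − (-1/4), i.e. -3*n/(4*n + 16).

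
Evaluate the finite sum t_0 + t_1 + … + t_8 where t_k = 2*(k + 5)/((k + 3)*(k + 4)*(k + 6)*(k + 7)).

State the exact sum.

t_(k+1)/t_k = (k + 3)*(k + 6)**2/((k + 5)**2*(k + 8)).
Factor: A=k + 3; B=k + 8; C=k**2 + 10*k + 25.
Key eq: (k + 3)·f(k+1) = (k + 7)·f(k) + (k**2 + 10*k + 25).
d = 4 from the (1,1,2) case.
Match coefficients ⇒ f(k) = k*(k + 4)*(k + 5)*(k + 9)/36.
Then R = B(k−1)f/C = k*(k + 4)*(k + 7)*(k + 9)/(36*(k + 5)), so s_k = R(k)·t_k = k*(k + 9)/(18*(k**2 + 9*k + 18)).
Δs = 2*(k + 5)/(k**4 + 20*k**3 + 145*k**2 + 450*k + 504), as required.
Σ_(k=0)^(8) t_k = s_(9) − s_(0) = 1/20 − (0) = 1/20.

Σ = 1/20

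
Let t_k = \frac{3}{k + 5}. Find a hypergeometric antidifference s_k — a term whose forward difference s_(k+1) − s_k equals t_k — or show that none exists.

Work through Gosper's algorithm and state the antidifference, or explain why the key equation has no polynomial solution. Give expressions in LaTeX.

no hypergeometric antidifference exists

r(k) = (k + 5)/(k + 6) after simplifying.
A = k + 5, B = k + 6, C = 1.
Solve (k + 5)·f(k+1) − (k + 5)·f(k) = 1.
d = 0 from the (1,1,0) case.
Generic f = c0 gives residual -1; -1 = 0 cannot hold, so t_k is not Gosper-summable.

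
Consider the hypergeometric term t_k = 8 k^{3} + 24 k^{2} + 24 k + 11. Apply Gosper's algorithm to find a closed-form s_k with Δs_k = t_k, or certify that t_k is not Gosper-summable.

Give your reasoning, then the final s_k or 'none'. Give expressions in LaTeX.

The ratio is (8*k**3 + 48*k**2 + 96*k + 67)/(8*k**3 + 24*k**2 + 24*k + 11).
A = 1, B = 1, C = k**3 + 3*k**2 + 3*k + 11/8.
Need (1)·f(k+1) − (1)·f(k) = k**3 + 3*k**2 + 3*k + 11/8.
From deg A=0, deg B=0, deg C=3: d=4.
Coefficient equations give f(k) = k*(2*k**3 + 4*k**2 + 2*k + 3)/8.
Then R = B(k−1)f/C = k*(2*k**3 + 4*k**2 + 2*k + 3)/(8*k**3 + 24*k**2 + 24*k + 11), so s_k = R(k)·t_k = k*(2*k**3 + 4*k**2 + 2*k + 3).
Δs = 8*k**3 + 24*k**2 + 24*k + 11, as required.

s_k = k \left(2 k^{3} + 4 k^{2} + 2 k + 3\right)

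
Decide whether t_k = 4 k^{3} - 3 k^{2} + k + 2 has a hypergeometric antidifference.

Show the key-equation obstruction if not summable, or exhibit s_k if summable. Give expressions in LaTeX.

Step 1: r(k) = (4*k**3 + 9*k**2 + 7*k + 4)/(4*k**3 - 3*k**2 + k + 2).
Normal form (A,B,C) = (1, 1, k**3 - 3*k**2/4 + k/4 + 1/2).
f must satisfy (1)·f(k+1) − (1)·f(k) = k**3 - 3*k**2/4 + k/4 + 1/2.
From deg A=0, deg B=0, deg C=3: d=4.
Solve for f: f(k) = k*(k**3 - 3*k**2 + 3*k + 1)/4 (degree 4 ≤ 4).
R(k) = B(k−1)·f(k)/C(k) = k*(k**3 - 3*k**2 + 3*k + 1)/(4*k**3 - 3*k**2 + k + 2); s_k = R·t_k = k*(k**3 - 3*k**2 + 3*k + 1).
Δs = 4*k**3 - 3*k**2 + k + 2, as required.

Yes. s_k = k \left(k^{3} - 3 k^{2} + 3 k + 1\right).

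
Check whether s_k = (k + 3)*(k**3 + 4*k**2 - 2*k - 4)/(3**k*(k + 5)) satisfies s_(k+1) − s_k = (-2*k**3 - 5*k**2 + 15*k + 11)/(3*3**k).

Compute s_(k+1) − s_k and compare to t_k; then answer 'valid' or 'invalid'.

s_(k+1) = (k**4 + 11*k**3 + 37*k**2 + 35*k - 4)/(3*3**k*(k + 6))
s_(k+1) − s_k = (-2*k**5 - 23*k**4 - 64*k**3 + 70*k**2 + 387*k + 196)/(3*3**k*(k**2 + 11*k + 30))
(s_(k+1) − s_k) − t_k = 2*(2*k**4 + 18*k**3 + 22*k**2 - 92*k - 67)/(3*3**k*(k**2 + 11*k + 30))

Invalid: residual 2*(2*k**4 + 18*k**3 + 22*k**2 - 92*k - 67)/(3*3**k*(k**2 + 11*k + 30)) ≠ 0.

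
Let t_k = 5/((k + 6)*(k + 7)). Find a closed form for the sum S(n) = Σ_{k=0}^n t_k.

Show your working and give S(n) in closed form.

S(n) = 5*(n + 1)/(6*(n + 7))

The ratio is (k + 6)/(k + 8).
So A=k + 6 and B=k + 8, with C=1.
Set up (k + 6)·f(k+1) − (k + 7)·f(k) − (1) = 0.
d = 1 from the (1,1,0) case.
Solve for f: f(k) = k/6 (degree 1 ≤ 1).
R(k) = B(k−1)·f(k)/C(k) = k*(k + 7)/6; s_k = R·t_k = 5*k/(6*(k + 6)).
Check: Δs_k = 5/(k**2 + 13*k + 42). ✓
Telescope: S(n) = s_(n+1) − s_(0) = 5*(n + 1)/(6*(n + 7)) − (0) = 5*(n + 1)/(6*(n + 7)).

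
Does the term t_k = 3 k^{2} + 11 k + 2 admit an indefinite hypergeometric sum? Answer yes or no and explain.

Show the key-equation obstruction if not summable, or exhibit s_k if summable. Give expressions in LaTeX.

Yes. s_k = k \left(k^{2} + 4 k - 3\right).

Compute t_(k+1)/t_k: get (3*k**2 + 17*k + 16)/(3*k**2 + 11*k + 2).
Factor: A=1; B=1; C=k**2 + 11*k/3 + 2/3.
Set up (1)·f(k+1) − (1)·f(k) − (k**2 + 11*k/3 + 2/3) = 0.
From deg A=0, deg B=0, deg C=2: d=3.
A polynomial solution: f(k) = k*(k**2 + 4*k - 3)/3.
Certificate R = B(k−1)f/C = k*(k**2 + 4*k - 3)/(3*k**2 + 11*k + 2) gives s_k = k*(k**2 + 4*k - 3).
Verify: 3*k**2 + 11*k + 2 matches t_k.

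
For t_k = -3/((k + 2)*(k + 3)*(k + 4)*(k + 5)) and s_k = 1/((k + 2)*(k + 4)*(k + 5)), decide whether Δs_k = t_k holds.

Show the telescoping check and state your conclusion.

s_(k+1) = 1/((k + 3)*(k + 5)*(k + 6))
s_(k+1) − s_k = ((k + 2)*(k + 4) - (k + 3)*(k + 6))/((k + 2)*(k + 3)*(k + 4)*(k + 5)*(k + 6))
(s_(k+1) − s_k) − t_k = 8/(k**5 + 20*k**4 + 155*k**3 + 580*k**2 + 1044*k + 720)

Invalid: residual 8/(k**5 + 20*k**4 + 155*k**3 + 580*k**2 + 1044*k + 720) ≠ 0.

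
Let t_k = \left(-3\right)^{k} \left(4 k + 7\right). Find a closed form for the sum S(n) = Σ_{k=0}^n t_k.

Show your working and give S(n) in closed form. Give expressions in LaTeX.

S(n) = 3 \left(-3\right)^{n} n + 6 \left(-3\right)^{n} + 1

Compute t_(k+1)/t_k: get 3*(-4*k - 11)/(4*k + 7).
A = -3, B = 1, C = k + 7/4.
Set up (-3)·f(k+1) − (1)·f(k) − (k + 7/4) = 0.
d = 1 from the (0,0,1) case.
Solve for f: f(k) = -(k + 1)/4 (degree 1 ≤ 1).
R(k) = B(k−1)·f(k)/C(k) = -(k + 1)/(4*k + 7); s_k = R·t_k = (-3)**k*(-k - 1).
Verify: (-3)**k*(4*k + 7) matches t_k.
Evaluate: s_(n+1) = 3*(-3)**n*(n + 2); subtract s_(0) = -1 ⇒ S(n) = 3*(-3)**n*n + 6*(-3)**n + 1.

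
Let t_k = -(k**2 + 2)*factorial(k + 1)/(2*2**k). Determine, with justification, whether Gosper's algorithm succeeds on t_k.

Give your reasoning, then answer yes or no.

Yes. s_k = -(k - 1)*factorial(k + 1)/2**k.

Ratio r(k) = (k + 2)*((k + 1)**2 + 2)/(2*(k**2 + 2)).
Factor: A=k/2 + 1; B=1; C=k**2 + 2.
Key eq: (k/2 + 1)·f(k+1) = (1)·f(k) + (k**2 + 2).
d = 1 from the (1,0,2) case.
Match coefficients ⇒ f(k) = 2*(k - 1).
Get s_k = R·t_k = -(k - 1)*factorial(k + 1)/2**k with R(k) = B(k−1)f(k)/C(k) = 2*(k - 1)/(k**2 + 2).
Δs = -(k**2 + 2)*factorial(k + 1)/(2*2**k), as required.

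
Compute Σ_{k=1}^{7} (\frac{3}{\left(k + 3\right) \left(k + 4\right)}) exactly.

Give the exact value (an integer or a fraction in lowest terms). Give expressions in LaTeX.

Σ = 21/44

t_(k+1)/t_k = (k + 3)/(k + 5).
A = k + 3, B = k + 5, C = 1.
Key eq: (k + 3)·f(k+1) = (k + 4)·f(k) + (1).
deg f ≤ 1 (via 1,1,0).
Match coefficients ⇒ f(k) = k/3.
Certificate R = B(k−1)f/C = k*(k + 4)/3 gives s_k = k/(k + 3).
Δs = 3/(k**2 + 7*k + 12), as required.
Σ_(k=1)^(7) t_k = s_(8) − s_(1) = 8/11 − (1/4) = 21/44.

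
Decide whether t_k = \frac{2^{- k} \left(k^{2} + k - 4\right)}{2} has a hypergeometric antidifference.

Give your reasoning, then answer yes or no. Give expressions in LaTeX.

Ratio r(k) = (k + (k + 1)**2 - 3)/(2*(k**2 + k - 4)).
Gosper form: A/B · C(k+1)/C(k) with A=1/2, B=1, C=k**2 + k - 4.
Key eq: (1/2)·f(k+1) = (1)·f(k) + (k**2 + k - 4).
Bound: deg f ≤ 2.
Solving with deg f ≤ 2: f(k) = -2*k*(k + 3).
Get s_k = R·t_k = k*(-k - 3)/2**k with R(k) = B(k−1)f(k)/C(k) = -2*k*(k + 3)/(k**2 + k - 4).
Δs = (k**2 + k - 4)/(2*2**k), as required.

Yes. s_k = 2^{- k} k \left(- k - 3\right).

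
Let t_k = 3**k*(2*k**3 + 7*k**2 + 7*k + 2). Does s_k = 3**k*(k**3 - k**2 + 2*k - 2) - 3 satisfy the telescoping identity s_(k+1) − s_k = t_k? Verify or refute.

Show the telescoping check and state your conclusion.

s_(k+1) = 3*3**k*(2*k + (k + 1)**3 - (k + 1)**2) - 3
s_(k+1) − s_k = 3**k*(2*k**3 + 7*k**2 + 7*k + 2)
(s_(k+1) − s_k) − t_k = 0

Valid: the claim telescopes to t_k.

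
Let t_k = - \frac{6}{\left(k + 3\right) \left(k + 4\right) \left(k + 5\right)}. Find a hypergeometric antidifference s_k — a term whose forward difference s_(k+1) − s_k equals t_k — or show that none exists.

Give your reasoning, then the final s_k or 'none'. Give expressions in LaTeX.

s_k = \frac{k \left(- k - 7\right)}{4 \left(k + 3\right) \left(k + 4\right)}

t_(k+1)/t_k = (k + 3)/(k + 6).
Gosper form: A/B · C(k+1)/C(k) with A=k + 3, B=k + 6, C=1.
Key eq: (k + 3)·f(k+1) = (k + 5)·f(k) + (1).
Bound: deg f ≤ 2.
Coefficient equations give f(k) = k*(k + 7)/24.
Certificate R = B(k−1)f/C = k*(k + 5)*(k + 7)/24 gives s_k = k*(-k - 7)/(4*(k + 3)*(k + 4)).
s_(k+1) − s_k = -6/(k**3 + 12*k**2 + 47*k + 60) = t_k.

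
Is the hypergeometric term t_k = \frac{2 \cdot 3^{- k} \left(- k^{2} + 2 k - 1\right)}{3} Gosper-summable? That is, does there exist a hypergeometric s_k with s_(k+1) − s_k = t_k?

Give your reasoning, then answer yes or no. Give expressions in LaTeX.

Yes. s_k = 3^{- k} \left(k^{2} - k + 1\right).

Ratio r(k) = k**2/(3*(k**2 - 2*k + 1)).
Gosper form: A/B · C(k+1)/C(k) with A=1/3, B=1, C=k**2 - 2*k + 1.
Need (1/3)·f(k+1) − (1)·f(k) = k**2 - 2*k + 1.
From deg A=0, deg B=0, deg C=2: d=2.
Match coefficients ⇒ f(k) = -3*(k**2 - k + 1)/2.
Get s_k = R·t_k = (k**2 - k + 1)/3**k with R(k) = B(k−1)f(k)/C(k) = -3*(k**2 - k + 1)/(2*(k - 1)**2).
Verify: 2*(-k**2 + 2*k - 1)/(3*3**k) matches t_k.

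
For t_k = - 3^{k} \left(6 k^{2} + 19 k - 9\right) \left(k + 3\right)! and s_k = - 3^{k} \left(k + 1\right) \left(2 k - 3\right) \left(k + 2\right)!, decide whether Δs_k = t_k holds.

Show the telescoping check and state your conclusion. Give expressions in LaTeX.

s_(k+1) = -3**(k + 1)*(k + 2)*(2*k - 1)*factorial(k + 3)
s_(k+1) − s_k = -3**k*(6*k**3 + 25*k**2 + 22*k - 15)*factorial(k + 2)
(s_(k+1) − s_k) − t_k = 2*3**k*(6*k**2 + 13*k - 6)*factorial(k + 2)

Invalid: residual 2 \cdot 3^{k} \left(6 k^{2} + 13 k - 6\right) \left(k + 2\right)! ≠ 0.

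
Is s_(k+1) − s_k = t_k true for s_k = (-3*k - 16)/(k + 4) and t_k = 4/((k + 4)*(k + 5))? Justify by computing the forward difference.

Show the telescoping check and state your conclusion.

s_(k+1) = (-3*k - 19)/(k + 5)
s_(k+1) − s_k = 4/(k**2 + 9*k + 20)
(s_(k+1) − s_k) − t_k = 0

Valid — Δs_k = t_k.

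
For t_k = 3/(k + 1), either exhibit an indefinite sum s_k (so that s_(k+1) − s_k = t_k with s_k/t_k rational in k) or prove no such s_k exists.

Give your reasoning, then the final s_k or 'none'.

not Gosper-summable; s_k does not exist

The ratio is (k + 1)/(k + 2).
So A=k + 1 and B=k + 2, with C=1.
Key eq: (k + 1)·f(k+1) = (k + 1)·f(k) + (1).
Degrees (1,1,0) ⇒ d ≤ 0.
Write f(k) = c0. Then LHS − RHS = -1, requiring -1 = 0: contradictory. No certificate.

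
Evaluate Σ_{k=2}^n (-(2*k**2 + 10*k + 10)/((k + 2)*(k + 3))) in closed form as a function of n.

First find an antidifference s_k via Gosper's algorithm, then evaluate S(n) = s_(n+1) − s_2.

S(n) = (-4*n**2 - 7*n + 11)/(2*(n + 3))

Step 1: r(k) = (k + 2)*(5*k + (k + 1)**2 + 10)/((k + 4)*(k**2 + 5*k + 5)).
Gosper form: A/B · C(k+1)/C(k) with A=k + 2, B=k + 4, C=k**2 + 5*k + 5.
Solve (k + 2)·f(k+1) − (k + 3)·f(k) = k**2 + 5*k + 5.
Degrees (1,1,2) ⇒ d ≤ 2.
Match coefficients ⇒ f(k) = k*(2*k + 3)/2.
Certificate R = B(k−1)f/C = k*(k + 3)*(2*k + 3)/(2*(k**2 + 5*k + 5)) gives s_k = -k*(2*k + 3)/(k + 2).
s_(k+1) − s_k = 2*(-k**2 - 5*k - 5)/(k**2 + 5*k + 6) = t_k.
Telescope: S(n) = s_(n+1) − s_(2) = (-2*n**2 - 7*n - 5)/(n + 3) − (-7/2) = (-4*n**2 - 7*n + 11)/(2*(n + 3)).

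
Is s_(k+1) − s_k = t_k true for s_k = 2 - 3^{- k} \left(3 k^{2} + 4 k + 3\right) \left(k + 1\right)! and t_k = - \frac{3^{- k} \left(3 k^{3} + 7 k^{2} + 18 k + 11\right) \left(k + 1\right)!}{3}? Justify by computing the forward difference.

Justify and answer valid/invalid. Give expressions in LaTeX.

Valid: the claim telescopes to t_k.

s_(k+1) = -3**(-k - 1)*(4*k + 3*(k + 1)**2 + 7)*factorial(k + 2) + 2
s_(k+1) − s_k = -(3*k**3 + 7*k**2 + 18*k + 11)*factorial(k + 1)/(3*3**k)
(s_(k+1) − s_k) − t_k = 0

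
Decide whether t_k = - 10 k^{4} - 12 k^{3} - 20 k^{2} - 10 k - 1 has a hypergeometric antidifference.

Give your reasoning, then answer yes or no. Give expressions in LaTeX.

r(k) = (10*k**4 + 52*k**3 + 116*k**2 + 126*k + 53)/(10*k**4 + 12*k**3 + 20*k**2 + 10*k + 1) after simplifying.
Take A(k)=1, B(k)=1, C(k)=k**4 + 6*k**3/5 + 2*k**2 + k + 1/10.
Key eq: (1)·f(k+1) = (1)·f(k) + (k**4 + 6*k**3/5 + 2*k**2 + k + 1/10).
From deg A=0, deg B=0, deg C=4: d=5.
A polynomial solution: f(k) = k*(2*k**4 - 2*k**3 + 4*k**2 - 2*k - 1)/10.
Get s_k = R·t_k = k*(-2*k**4 + 2*k**3 - 4*k**2 + 2*k + 1) with R(k) = B(k−1)f(k)/C(k) = k*(2*k**4 - 2*k**3 + 4*k**2 - 2*k - 1)/(10*k**4 + 12*k**3 + 20*k**2 + 10*k + 1).
Verify: -10*k**4 - 12*k**3 - 20*k**2 - 10*k - 1 matches t_k.

Yes. s_k = k \left(- 2 k^{4} + 2 k^{3} - 4 k^{2} + 2 k + 1\right).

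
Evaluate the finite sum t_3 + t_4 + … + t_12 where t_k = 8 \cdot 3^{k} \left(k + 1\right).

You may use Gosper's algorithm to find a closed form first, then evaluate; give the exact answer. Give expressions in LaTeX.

Σ = 79715880

The ratio is 3*(k + 2)/(k + 1).
So A=3 and B=1, with C=k + 1.
f must satisfy (3)·f(k+1) − (1)·f(k) = k + 1.
Degrees (0,0,1) ⇒ d ≤ 1.
Solve for f: f(k) = (2*k - 1)/4 (degree 1 ≤ 1).
So s_k = (B(k−1)f/C)·t_k = ((2*k - 1)/(4*(k + 1)))·t_k = 3**k*(4*k - 2).
Check: Δs_k = 8*3**k*(k + 1). ✓
Sum = s_(13) − s_(3); s_(13) = 79716150, s_(3) = 270 ⇒ 79715880.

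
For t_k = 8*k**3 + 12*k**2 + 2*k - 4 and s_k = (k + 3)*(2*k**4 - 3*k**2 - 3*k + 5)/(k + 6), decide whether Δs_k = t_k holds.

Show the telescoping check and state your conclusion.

s_(k+1) = -(k + 4)*(3*k - 2*(k + 1)**4 + 3*(k + 1)**2 - 2)/(k + 7)
s_(k+1) − s_k = (8*k**5 + 98*k**4 + 314*k**3 + 295*k**2 - k - 81)/(k**2 + 13*k + 42)
(s_(k+1) − s_k) − t_k = 3*(-6*k**4 - 60*k**3 - 77*k**2 - 11*k + 29)/(k**2 + 13*k + 42)

Invalid: residual 3*(-6*k**4 - 60*k**3 - 77*k**2 - 11*k + 29)/(k**2 + 13*k + 42) ≠ 0.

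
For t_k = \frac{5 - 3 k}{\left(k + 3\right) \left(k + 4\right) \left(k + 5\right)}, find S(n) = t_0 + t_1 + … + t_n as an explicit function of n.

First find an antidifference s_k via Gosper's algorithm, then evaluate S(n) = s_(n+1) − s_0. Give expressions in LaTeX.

S(n) = \frac{- n^{2} + 9 n + 10}{6 \left(n^{2} + 9 n + 20\right)}

Ratio r(k) = (k + 3)*(3*k - 2)/((k + 6)*(3*k - 5)).
Gosper form: A/B · C(k+1)/C(k) with A=k + 3, B=k + 6, C=k - 5/3.
f must satisfy (k + 3)·f(k+1) − (k + 5)·f(k) = k - 5/3.
Degrees (1,1,1) ⇒ d ≤ 2.
Solving with deg f ≤ 2: f(k) = k*(k - 11)/18.
R(k) = B(k−1)·f(k)/C(k) = k*(k - 11)*(k + 5)/(6*(3*k - 5)); s_k = R·t_k = k*(11 - k)/(6*(k + 3)*(k + 4)).
s_(k+1) − s_k = (5 - 3*k)/(k**3 + 12*k**2 + 47*k + 60) = t_k.
s_(n+1) = (-n**2 + 9*n + 10)/(6*(n**2 + 9*n + 20)) and s_(0) = 0, so S(n) = (-n**2 + 9*n + 10)/(6*(n**2 + 9*n + 20)).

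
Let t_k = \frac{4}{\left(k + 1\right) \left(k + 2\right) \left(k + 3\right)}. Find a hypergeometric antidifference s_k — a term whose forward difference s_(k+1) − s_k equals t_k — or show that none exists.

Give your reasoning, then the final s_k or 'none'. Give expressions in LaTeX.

s_k = \frac{k \left(k + 3\right)}{\left(k + 1\right) \left(k + 2\right)}

Ratio r(k) = (k + 1)/(k + 4).
Normal form (A,B,C) = (k + 1, k + 4, 1).
Solve (k + 1)·f(k+1) − (k + 3)·f(k) = 1.
From deg A=1, deg B=1, deg C=0: d=2.
A polynomial solution: f(k) = k*(k + 3)/4.
Get s_k = R·t_k = k*(k + 3)/((k + 1)*(k + 2)) with R(k) = B(k−1)f(k)/C(k) = k*(k + 3)**2/4.
Verify: 4/(k**3 + 6*k**2 + 11*k + 6) matches t_k.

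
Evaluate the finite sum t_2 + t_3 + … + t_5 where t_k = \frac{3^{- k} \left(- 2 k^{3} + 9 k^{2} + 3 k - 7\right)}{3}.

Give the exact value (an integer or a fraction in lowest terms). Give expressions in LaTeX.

Σ = 820/729

The ratio is (2*k**3 - 3*k**2 - 15*k - 3)/(3*(2*k**3 - 9*k**2 - 3*k + 7)).
Take A(k)=1/3, B(k)=1, C(k)=k**3 - 9*k**2/2 - 3*k/2 + 7/2.
f must satisfy (1/3)·f(k+1) − (1)·f(k) = k**3 - 9*k**2/2 - 3*k/2 + 7/2.
From deg A=0, deg B=0, deg C=3: d=3.
Match coefficients ⇒ f(k) = -3*(k + 1)*(k**2 - 4*k + 1)/2.
Then R = B(k−1)f/C = -3*(k + 1)*(k**2 - 4*k + 1)/(2*k**3 - 9*k**2 - 3*k + 7), so s_k = R(k)·t_k = (k**3 - 3*k**2 - 3*k + 1)/3**k.
Check: Δs_k = (-2*k**3 + 9*k**2 + 3*k - 7)/(3*3**k). ✓
Evaluate s at k=6 and k=2: 91/729 and -1; difference 820/729.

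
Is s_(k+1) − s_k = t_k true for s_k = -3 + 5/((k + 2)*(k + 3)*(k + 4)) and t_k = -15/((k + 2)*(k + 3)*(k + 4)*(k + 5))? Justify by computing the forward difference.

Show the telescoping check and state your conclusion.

Valid: the claim telescopes to t_k.

s_(k+1) = -3 + 5/((k + 3)*(k + 4)*(k + 5))
s_(k+1) − s_k = -15/((k + 2)*(k + 3)*(k + 4)*(k + 5))
(s_(k+1) − s_k) − t_k = 0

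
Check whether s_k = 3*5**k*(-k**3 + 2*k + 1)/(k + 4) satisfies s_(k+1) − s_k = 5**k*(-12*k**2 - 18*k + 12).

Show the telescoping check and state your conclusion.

Invalid: residual 5**k*(36*k**3 + 189*k**2 + 189*k - 135)/(k**2 + 9*k + 20) ≠ 0.

s_(k+1) = 15*5**k*(2*k - (k + 1)**3 + 3)/(k + 5)
s_(k+1) − s_k = 5**k*(-12*k**4 - 90*k**3 - 201*k**2 - 63*k + 105)/(k**2 + 9*k + 20)
(s_(k+1) − s_k) − t_k = 5**k*(36*k**3 + 189*k**2 + 189*k - 135)/(k**2 + 9*k + 20)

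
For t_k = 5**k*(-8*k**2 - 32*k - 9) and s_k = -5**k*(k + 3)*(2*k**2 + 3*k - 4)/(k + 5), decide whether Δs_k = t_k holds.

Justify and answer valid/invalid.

Invalid: residual 5**k*(16*k**3 + 140*k**2 + 332*k + 98)/(k**2 + 11*k + 30) ≠ 0.

s_(k+1) = -5**(k + 1)*(k + 4)*(3*k + 2*(k + 1)**2 - 1)/(k + 6)
s_(k+1) − s_k = 5**k*(-8*k**4 - 104*k**3 - 461*k**2 - 727*k - 172)/(k**2 + 11*k + 30)
(s_(k+1) − s_k) − t_k = 5**k*(16*k**3 + 140*k**2 + 332*k + 98)/(k**2 + 11*k + 30)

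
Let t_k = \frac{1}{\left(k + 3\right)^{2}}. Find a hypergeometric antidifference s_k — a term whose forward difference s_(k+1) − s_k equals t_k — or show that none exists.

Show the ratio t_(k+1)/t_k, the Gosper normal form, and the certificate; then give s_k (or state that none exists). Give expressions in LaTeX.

Step 1: r(k) = (k + 3)**2/(k + 4)**2.
Factor: A=k**2 + 6*k + 9; B=k**2 + 8*k + 16; C=1.
f must satisfy (k**2 + 6*k + 9)·f(k+1) − (k**2 + 6*k + 9)·f(k) = 1.
deg f ≤ 0 (via 2,2,0).
Put f(k) = c0: A·f(k+1) − B(k−1)·f(k) − C = -1; need -1 = 0 — inconsistent ⇒ no f, not summable.

none (Gosper's algorithm certifies no s_k)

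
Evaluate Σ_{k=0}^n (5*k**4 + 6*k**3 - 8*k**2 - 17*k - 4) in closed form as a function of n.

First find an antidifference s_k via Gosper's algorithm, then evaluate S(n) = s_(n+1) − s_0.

The ratio is (5*k**4 + 26*k**3 + 40*k**2 + 5*k - 18)/(5*k**4 + 6*k**3 - 8*k**2 - 17*k - 4).
Normal form (A,B,C) = (1, 1, k**4 + 6*k**3/5 - 8*k**2/5 - 17*k/5 - 4/5).
Set up (1)·f(k+1) − (1)·f(k) − (k**4 + 6*k**3/5 - 8*k**2/5 - 17*k/5 - 4/5) = 0.
deg f ≤ 5 (via 0,0,4).
Solving with deg f ≤ 5: f(k) = k*(k**4 - k**3 - 4*k**2 - 3*k + 3)/5.
So s_k = (B(k−1)f/C)·t_k = (k*(k**4 - k**3 - 4*k**2 - 3*k + 3)/(5*k**4 + 6*k**3 - 8*k**2 - 17*k - 4))·t_k = k*(k**4 - k**3 - 4*k**2 - 3*k + 3).
Verify: 5*k**4 + 6*k**3 - 8*k**2 - 17*k - 4 matches t_k.
Σ_(k=0)^n t_k = s_(n+1) − s_(0) = (n**5 + 4*n**4 + 2*n**3 - 11*n**2 - 14*n - 4) − (0), i.e. n**5 + 4*n**4 + 2*n**3 - 11*n**2 - 14*n - 4.

S(n) = n**5 + 4*n**4 + 2*n**3 - 11*n**2 - 14*n - 4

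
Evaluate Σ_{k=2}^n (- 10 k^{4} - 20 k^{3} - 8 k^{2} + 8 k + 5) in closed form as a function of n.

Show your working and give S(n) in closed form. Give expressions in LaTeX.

S(n) = - 2 n^{5} - 10 n^{4} - 16 n^{3} - 5 n^{2} + 8 n + 25

Ratio r(k) = (10*k**4 + 60*k**3 + 128*k**2 + 108*k + 25)/(10*k**4 + 20*k**3 + 8*k**2 - 8*k - 5).
Normal form (A,B,C) = (1, 1, k**4 + 2*k**3 + 4*k**2/5 - 4*k/5 - 1/2).
f must satisfy (1)·f(k+1) − (1)·f(k) = k**4 + 2*k**3 + 4*k**2/5 - 4*k/5 - 1/2.
d = 5 from the (0,0,4) case.
Solving with deg f ≤ 5: f(k) = k**2*(2*k**3 - 4*k - 3)/10.
Then R = B(k−1)f/C = k**2*(2*k**3 - 4*k - 3)/(10*k**4 + 20*k**3 + 8*k**2 - 8*k - 5), so s_k = R(k)·t_k = k**2*(-2*k**3 + 4*k + 3).
s_(k+1) − s_k = -10*k**4 - 20*k**3 - 8*k**2 + 8*k + 5 = t_k.
Telescope: S(n) = s_(n+1) − s_(2) = -2*n**5 - 10*n**4 - 16*n**3 - 5*n**2 + 8*n + 5 − (-20) = -2*n**5 - 10*n**4 - 16*n**3 - 5*n**2 + 8*n + 25.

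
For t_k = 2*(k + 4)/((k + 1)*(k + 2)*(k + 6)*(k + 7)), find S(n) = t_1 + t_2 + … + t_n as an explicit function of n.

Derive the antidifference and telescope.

S(n) = n*(n + 9)/(14*(n**2 + 9*n + 14))

Step 1: r(k) = (k + 1)*(k + 5)*(k + 6)/((k + 3)*(k + 4)*(k + 8)).
Gosper form: A/B · C(k+1)/C(k) with A=k + 1, B=k + 8, C=k**4 + 16*k**3 + 95*k**2 + 248*k + 240.
Need (k + 1)·f(k+1) − (k + 7)·f(k) = k**4 + 16*k**3 + 95*k**2 + 248*k + 240.
Degrees (1,1,4) ⇒ d ≤ 6.
Solving with deg f ≤ 6: f(k) = k*(k + 2)*(k + 3)*(k + 4)*(k + 5)*(k + 7)/12.
So s_k = (B(k−1)f/C)·t_k = (k*(k + 2)*(k + 7)**2/(12*(k + 4)))·t_k = k*(k + 7)/(6*(k**2 + 7*k + 6)).
Δs = 2*(k + 4)/(k**4 + 16*k**3 + 83*k**2 + 152*k + 84), as required.
Telescope: S(n) = s_(n+1) − s_(1) = (n**2 + 9*n + 8)/(6*(n**2 + 9*n + 14)) − (2/21) = n*(n + 9)/(14*(n**2 + 9*n + 14)).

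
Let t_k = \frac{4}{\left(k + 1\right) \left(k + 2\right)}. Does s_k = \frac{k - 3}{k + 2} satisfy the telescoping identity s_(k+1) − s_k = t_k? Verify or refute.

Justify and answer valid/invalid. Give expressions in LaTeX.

s_(k+1) = (k - 2)/(k + 3)
s_(k+1) − s_k = 5/(k**2 + 5*k + 6)
(s_(k+1) − s_k) − t_k = (k - 7)/(k**3 + 6*k**2 + 11*k + 6)

Invalid: residual \frac{k - 7}{k^{3} + 6 k^{2} + 11 k + 6} ≠ 0.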